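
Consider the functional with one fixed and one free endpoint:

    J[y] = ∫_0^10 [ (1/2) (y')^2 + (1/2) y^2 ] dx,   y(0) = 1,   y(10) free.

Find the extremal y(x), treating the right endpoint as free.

The Lagrangian L = (1/2) (y')^2 + (1/2) y^2 gives
    ∂L/∂y = 1 y,   ∂L/∂y' = y'.
Euler-Lagrange: y'' − y = 0.
With k = 1, the general solution is
    y(x) = A cosh(x) + B sinh(x).
Fixed left endpoint y(0) = 1 ⇒ A = 1.
The right endpoint x = 10 is free, so the natural (transversality) condition is ∂L/∂y' |_{x=10} = 0, i.e. y'(10) = 0.
Compute y'(x) = A k sinh(k x) + B k cosh(k x), so
    y'(10) = A k sinh(k·10) + B k cosh(k·10) = 0
    ⇒ B = −A tanh(k·10) = − tanh(1·10).
Therefore the extremal is
    y(x) = cosh(1 x) − tanh(1·10) sinh(1 x).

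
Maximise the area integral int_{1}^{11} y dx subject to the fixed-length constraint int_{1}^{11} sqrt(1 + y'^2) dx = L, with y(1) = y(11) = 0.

Set up the augmented Lagrangian using a multiplier λ for the length constraint:
    F(y, y') = y − λ sqrt(1 + y'^2).
F has no explicit x dependence, so the Beltrami identity yields a first integral
    F − y' ∂F/∂y' = C.
Compute ∂F/∂y' = −λ y' / sqrt(1 + y'^2). Then
    y − λ sqrt(1 + y'^2) + λ y'^2 / sqrt(1 + y'^2) = C
    ⇒  y − λ / sqrt(1 + y'^2) = C.
Solving for y' and integrating gives
    (x − a)^2 + (y − b)^2 = λ^2,
a circular arc of radius λ. The constants a, b are determined by the endpoint conditions y(1) = y(11) = 0, and λ is fixed implicitly by the length constraint
    ∫_{1}^{11} sqrt(1 + y'^2) dx = L.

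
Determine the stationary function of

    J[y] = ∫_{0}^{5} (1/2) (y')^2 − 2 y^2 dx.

The Lagrangian is L = (1/2) (y')^2 − 2 y^2.
Compute ∂L/∂y = -4y, ∂L/∂y' = y'.
The Euler-Lagrange equation d/dx(∂L/∂y') − ∂L/∂y = 0 reduces to
    y'' + 4 y = 0.
Its general solution is
    y(x) = A sin(2x) + B cos(2x),
with A, B fixed by the endpoint conditions.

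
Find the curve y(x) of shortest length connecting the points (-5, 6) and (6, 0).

Arc-length functional: J[y] = ∫ sqrt(1 + (y')^2) dx.
Lagrangian L = sqrt(1 + (y')^2) has no explicit y dependence, so ∂L/∂y = 0 and the Euler-Lagrange equation gives
    d/dx( y' / sqrt(1 + (y')^2) ) = 0  ⇒  y' / sqrt(1 + (y')^2) = const.
Hence y' is constant, so y(x) is affine.
Fitting the endpoints (-5, 6) and (6, 0):
    slope m = (0 − 6) / (6 − (-5)) = -6/11,
    intercept c = 6 − m·(-5) = 36/11.
Extremal: y(x) = (-6/11) x + 36/11.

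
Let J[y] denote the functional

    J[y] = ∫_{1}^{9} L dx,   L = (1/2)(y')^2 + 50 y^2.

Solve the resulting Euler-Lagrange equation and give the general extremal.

The Lagrangian is L = (1/2)(y')^2 + 50 y^2.
∂L/∂y = 100y.
∂L/∂y' = y'.
The Euler-Lagrange equation d/dx(∂L/∂y') − ∂L/∂y = 0 becomes:
    y'' - 100 y = 0
General solution: y(x) = A e^(10x) + B e^(-10x), where A and B are arbitrary constants fixed by the endpoint conditions.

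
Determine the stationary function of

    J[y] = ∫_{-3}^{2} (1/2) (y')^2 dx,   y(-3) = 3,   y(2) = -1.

The Lagrangian is L = (1/2) (y')^2.
Compute ∂L/∂y = 0, ∂L/∂y' = y'.
The Euler-Lagrange equation d/dx(∂L/∂y') − ∂L/∂y = 0 reduces to
    y'' = 0.
Its general solution is
    y(x) = A x + B,
with A, B fixed by the endpoint conditions.
Applying the endpoint conditions y(-3) = 3 and y(2) = -1: solve A·-3 + B = 3 and A·2 + B = -1. Subtracting gives A(2 − -3) = -1 − 3, so A = -4/5, and B = 3 − A·-3 = 3/5. Therefore
    y(x) = (-4/5) x + 3/5.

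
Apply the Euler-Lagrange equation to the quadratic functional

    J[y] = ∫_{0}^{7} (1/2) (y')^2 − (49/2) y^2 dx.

The Lagrangian is L = (1/2) (y')^2 − (49/2) y^2.
Compute ∂L/∂y = -49y, ∂L/∂y' = y'.
The Euler-Lagrange equation d/dx(∂L/∂y') − ∂L/∂y = 0 reduces to
    y'' + 49 y = 0.
Its general solution is
    y(x) = A sin(7x) + B cos(7x),
with A, B fixed by the endpoint conditions.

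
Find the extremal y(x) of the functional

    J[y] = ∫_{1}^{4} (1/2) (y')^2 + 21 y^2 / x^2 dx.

The Lagrangian is L = (1/2) (y')^2 + 21 y^2 / x^2.
Compute ∂L/∂y = 42y/x^2, ∂L/∂y' = y'.
The Euler-Lagrange equation d/dx(∂L/∂y') − ∂L/∂y = 0 reduces to
    y'' − 42/x^2 · y = 0  (x > 0).
Its general solution is
    y(x) = A x^7 + B x^(-6),
with A, B fixed by the endpoint conditions.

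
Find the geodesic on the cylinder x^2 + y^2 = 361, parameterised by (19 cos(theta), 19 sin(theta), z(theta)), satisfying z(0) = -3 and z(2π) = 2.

Parameterise the cylinder of radius R = 19 as
    r(θ) = (19 cos θ, 19 sin θ, z(θ)).
The arc-length element is
    ds = sqrt(361 + (dz/dθ)^2) dθ,
so the Lagrangian is L = sqrt(361 + z'^2).
L depends on z' only, not on z or θ, so ∂L/∂z = 0 and
    ∂L/∂z' = z' / sqrt(361 + z'^2).
The Euler-Lagrange equation gives
    d/dθ( z' / sqrt(361 + z'^2) ) = 0,
so z' is constant. Integrating once:
    z(θ) = a θ + b,
a helix on the cylinder (a straight line when the cylinder is unrolled). The constants a, b are determined by the endpoint conditions.
With endpoint conditions z(0) = -3 and z(2π) = 2: from z(0) = b we get b = -3, and a·2π + -3 = 2 gives a = 5/(2π), so
    z(θ) = (5/(2π)) θ − 3.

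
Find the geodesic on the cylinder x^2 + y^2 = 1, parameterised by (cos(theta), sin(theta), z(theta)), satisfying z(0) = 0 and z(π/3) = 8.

Parameterise the cylinder of radius R = 1 as
    r(θ) = (cos θ, sin θ, z(θ)).
The arc-length element is
    ds = sqrt(1 + (dz/dθ)^2) dθ,
so the Lagrangian is L = sqrt(1 + z'^2).
L depends on z' only, not on z or θ, so ∂L/∂z = 0 and
    ∂L/∂z' = z' / sqrt(1 + z'^2).
The Euler-Lagrange equation gives
    d/dθ( z' / sqrt(1 + z'^2) ) = 0,
so z' is constant. Integrating once:
    z(θ) = a θ + b,
a helix on the cylinder (a straight line when the cylinder is unrolled). The constants a, b are determined by the endpoint conditions.
With endpoint conditions z(0) = 0 and z(π/3) = 8: from z(0) = b we get b = 0, and a·π/3 + 0 = 8 gives a = 24/π, so
    z(θ) = (24/π) θ.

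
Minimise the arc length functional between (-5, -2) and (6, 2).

Arc-length functional: J[y] = ∫ sqrt(1 + (y')^2) dx.
Lagrangian L = sqrt(1 + (y')^2) has no explicit y dependence, so ∂L/∂y = 0 and the Euler-Lagrange equation gives
    d/dx( y' / sqrt(1 + (y')^2) ) = 0  ⇒  y' / sqrt(1 + (y')^2) = const.
Hence y' is constant, so y(x) is affine.
Fitting the endpoints (-5, -2) and (6, 2):
    slope m = (2 − (-2)) / (6 − (-5)) = 4/11,
    intercept c = (-2) − m·(-5) = -2/11.
Extremal: y(x) = (4/11) x - 2/11.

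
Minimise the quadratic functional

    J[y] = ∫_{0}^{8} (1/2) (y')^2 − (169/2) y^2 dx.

The Lagrangian is L = (1/2) (y')^2 − (169/2) y^2.
Compute ∂L/∂y = -169y, ∂L/∂y' = y'.
The Euler-Lagrange equation d/dx(∂L/∂y') − ∂L/∂y = 0 reduces to
    y'' + 169 y = 0.
Its general solution is
    y(x) = A sin(13x) + B cos(13x),
with A, B fixed by the endpoint conditions.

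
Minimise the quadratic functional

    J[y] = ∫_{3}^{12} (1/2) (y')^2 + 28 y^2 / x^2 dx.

The Lagrangian is L = (1/2) (y')^2 + 28 y^2 / x^2.
Compute ∂L/∂y = 56y/x^2, ∂L/∂y' = y'.
The Euler-Lagrange equation d/dx(∂L/∂y') − ∂L/∂y = 0 reduces to
    y'' − 56/x^2 · y = 0  (x > 0).
Its general solution is
    y(x) = A x^8 + B x^(-7),
with A, B fixed by the endpoint conditions.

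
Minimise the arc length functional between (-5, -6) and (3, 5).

Arc-length functional: J[y] = ∫ sqrt(1 + (y')^2) dx.
Lagrangian L = sqrt(1 + (y')^2) has no explicit y dependence, so ∂L/∂y = 0 and the Euler-Lagrange equation gives
    d/dx( y' / sqrt(1 + (y')^2) ) = 0  ⇒  y' / sqrt(1 + (y')^2) = const.
Hence y' is constant, so y(x) is affine.
Fitting the endpoints (-5, -6) and (3, 5):
    slope m = (5 − (-6)) / (3 − (-5)) = 11/8,
    intercept c = (-6) − m·(-5) = 7/8.
Extremal: y(x) = (11/8) x + 7/8.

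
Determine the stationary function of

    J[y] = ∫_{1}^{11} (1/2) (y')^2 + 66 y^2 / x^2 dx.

The Lagrangian is L = (1/2) (y')^2 + 66 y^2 / x^2.
Compute ∂L/∂y = 132y/x^2, ∂L/∂y' = y'.
The Euler-Lagrange equation d/dx(∂L/∂y') − ∂L/∂y = 0 reduces to
    y'' − 132/x^2 · y = 0  (x > 0).
Its general solution is
    y(x) = A x^12 + B x^(-11),
with A, B fixed by the endpoint conditions.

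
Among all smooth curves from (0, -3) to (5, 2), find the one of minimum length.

Arc-length functional: J[y] = ∫ sqrt(1 + (y')^2) dx.
Lagrangian L = sqrt(1 + (y')^2) has no explicit y dependence, so ∂L/∂y = 0 and the Euler-Lagrange equation gives
    d/dx( y' / sqrt(1 + (y')^2) ) = 0  ⇒  y' / sqrt(1 + (y')^2) = const.
Hence y' is constant, so y(x) is affine.
Fitting the endpoints (0, -3) and (5, 2):
    slope m = (2 − (-3)) / (5 − 0) = 1,
    intercept c = (-3) − m·0 = -3.
Extremal: y(x) = x - 3.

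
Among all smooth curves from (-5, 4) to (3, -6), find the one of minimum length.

Arc-length functional: J[y] = ∫ sqrt(1 + (y')^2) dx.
Lagrangian L = sqrt(1 + (y')^2) has no explicit y dependence, so ∂L/∂y = 0 and the Euler-Lagrange equation gives
    d/dx( y' / sqrt(1 + (y')^2) ) = 0  ⇒  y' / sqrt(1 + (y')^2) = const.
Hence y' is constant, so y(x) is affine.
Fitting the endpoints (-5, 4) and (3, -6):
    slope m = ((-6) − 4) / (3 − (-5)) = -5/4,
    intercept c = 4 − m·(-5) = -9/4.
Extremal: y(x) = (-5/4) x - 9/4.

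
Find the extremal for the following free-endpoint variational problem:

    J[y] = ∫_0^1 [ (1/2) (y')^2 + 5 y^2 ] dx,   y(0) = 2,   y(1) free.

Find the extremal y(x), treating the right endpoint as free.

The Lagrangian L = (1/2) (y')^2 + 5 y^2 gives
    ∂L/∂y = 10 y,   ∂L/∂y' = y'.
Euler-Lagrange: y'' − 10 y = 0.
With k = sqrt(10), the general solution is
    y(x) = A cosh(sqrt(10) x) + B sinh(sqrt(10) x).
Fixed left endpoint y(0) = 2 ⇒ A = 2.
The right endpoint x = 1 is free, so the natural (transversality) condition is ∂L/∂y' |_{x=1} = 0, i.e. y'(1) = 0.
Compute y'(x) = A k sinh(k x) + B k cosh(k x), so
    y'(1) = A k sinh(k·1) + B k cosh(k·1) = 0
    ⇒ B = −A tanh(k·1) = − 2 tanh(sqrt(10)·1).
Therefore the extremal is
    y(x) = 2 cosh(sqrt(10) x) − 2 tanh(sqrt(10)·1) sinh(sqrt(10) x).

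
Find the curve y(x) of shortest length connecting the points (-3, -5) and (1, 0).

Arc-length functional: J[y] = ∫ sqrt(1 + (y')^2) dx.
Lagrangian L = sqrt(1 + (y')^2) has no explicit y dependence, so ∂L/∂y = 0 and the Euler-Lagrange equation gives
    d/dx( y' / sqrt(1 + (y')^2) ) = 0  ⇒  y' / sqrt(1 + (y')^2) = const.
Hence y' is constant, so y(x) is affine.
Fitting the endpoints (-3, -5) and (1, 0):
    slope m = (0 − (-5)) / (1 − (-3)) = 5/4,
    intercept c = (-5) − m·(-3) = -5/4.
Extremal: y(x) = (5/4) x - 5/4.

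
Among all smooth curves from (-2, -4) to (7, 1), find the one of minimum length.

Arc-length functional: J[y] = ∫ sqrt(1 + (y')^2) dx.
Lagrangian L = sqrt(1 + (y')^2) has no explicit y dependence, so ∂L/∂y = 0 and the Euler-Lagrange equation gives
    d/dx( y' / sqrt(1 + (y')^2) ) = 0  ⇒  y' / sqrt(1 + (y')^2) = const.
Hence y' is constant, so y(x) is affine.
Fitting the endpoints (-2, -4) and (7, 1):
    slope m = (1 − (-4)) / (7 − (-2)) = 5/9,
    intercept c = (-4) − m·(-2) = -26/9.
Extremal: y(x) = (5/9) x - 26/9.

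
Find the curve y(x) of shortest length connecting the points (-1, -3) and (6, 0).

Arc-length functional: J[y] = ∫ sqrt(1 + (y')^2) dx.
Lagrangian L = sqrt(1 + (y')^2) has no explicit y dependence, so ∂L/∂y = 0 and the Euler-Lagrange equation gives
    d/dx( y' / sqrt(1 + (y')^2) ) = 0  ⇒  y' / sqrt(1 + (y')^2) = const.
Hence y' is constant, so y(x) is affine.
Fitting the endpoints (-1, -3) and (6, 0):
    slope m = (0 − (-3)) / (6 − (-1)) = 3/7,
    intercept c = (-3) − m·(-1) = -18/7.
Extremal: y(x) = (3/7) x - 18/7.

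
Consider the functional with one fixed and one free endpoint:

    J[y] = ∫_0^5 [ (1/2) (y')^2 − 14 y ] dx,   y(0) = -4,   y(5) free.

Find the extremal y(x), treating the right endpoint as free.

The Lagrangian L = (1/2) (y')^2 − 14 y gives
    ∂L/∂y = −14,   ∂L/∂y' = y'.
Euler-Lagrange: d/dx(y') − (−14) = 0, i.e. y'' + 14 = 0, so
    y(x) = −(14/2) x^2 + C1 x + C2.
Fixed left endpoint y(0) = -4 ⇒ C2 = -4.
The right endpoint x = 5 is free, so the natural (transversality) condition is ∂L/∂y' |_{x=5} = 0, i.e. y'(5) = 0.
Compute y'(x) = −14 x + C1, so y'(5) = −70 + C1 = 0 ⇒ C1 = 70.
Therefore the extremal is
    y(x) = −7 x^2 + 70 x − 4.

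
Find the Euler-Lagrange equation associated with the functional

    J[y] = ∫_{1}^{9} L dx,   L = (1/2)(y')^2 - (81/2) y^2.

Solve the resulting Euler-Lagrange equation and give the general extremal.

The Lagrangian is L = (1/2)(y')^2 - (81/2) y^2.
∂L/∂y = -81y.
∂L/∂y' = y'.
The Euler-Lagrange equation d/dx(∂L/∂y') − ∂L/∂y = 0 becomes:
    y'' + 81 y = 0
General solution: y(x) = A sin(9x) + B cos(9x), where A and B are arbitrary constants fixed by the endpoint conditions.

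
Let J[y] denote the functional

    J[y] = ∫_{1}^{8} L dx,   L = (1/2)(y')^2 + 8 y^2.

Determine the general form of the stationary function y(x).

The Lagrangian is L = (1/2)(y')^2 + 8 y^2.
∂L/∂y = 16y.
∂L/∂y' = y'.
The Euler-Lagrange equation d/dx(∂L/∂y') − ∂L/∂y = 0 becomes:
    y'' - 16 y = 0
General solution: y(x) = A e^(4x) + B e^(-4x), where A and B are arbitrary constants fixed by the endpoint conditions.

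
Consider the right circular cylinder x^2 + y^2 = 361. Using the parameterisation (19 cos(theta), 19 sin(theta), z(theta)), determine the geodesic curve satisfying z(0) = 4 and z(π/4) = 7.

Parameterise the cylinder of radius R = 19 as
    r(θ) = (19 cos θ, 19 sin θ, z(θ)).
The arc-length element is
    ds = sqrt(361 + (dz/dθ)^2) dθ,
so the Lagrangian is L = sqrt(361 + z'^2).
L depends on z' only, not on z or θ, so ∂L/∂z = 0 and
    ∂L/∂z' = z' / sqrt(361 + z'^2).
The Euler-Lagrange equation gives
    d/dθ( z' / sqrt(361 + z'^2) ) = 0,
so z' is constant. Integrating once:
    z(θ) = a θ + b,
a helix on the cylinder (a straight line when the cylinder is unrolled). The constants a, b are determined by the endpoint conditions.
With endpoint conditions z(0) = 4 and z(π/4) = 7: from z(0) = b we get b = 4, and a·π/4 + 4 = 7 gives a = 12/π, so
    z(θ) = (12/π) θ + 4.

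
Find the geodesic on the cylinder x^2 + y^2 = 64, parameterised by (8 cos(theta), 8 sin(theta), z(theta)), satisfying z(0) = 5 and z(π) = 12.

Parameterise the cylinder of radius R = 8 as
    r(θ) = (8 cos θ, 8 sin θ, z(θ)).
The arc-length element is
    ds = sqrt(64 + (dz/dθ)^2) dθ,
so the Lagrangian is L = sqrt(64 + z'^2).
L depends on z' only, not on z or θ, so ∂L/∂z = 0 and
    ∂L/∂z' = z' / sqrt(64 + z'^2).
The Euler-Lagrange equation gives
    d/dθ( z' / sqrt(64 + z'^2) ) = 0,
so z' is constant. Integrating once:
    z(θ) = a θ + b,
a helix on the cylinder (a straight line when the cylinder is unrolled). The constants a, b are determined by the endpoint conditions.
With endpoint conditions z(0) = 5 and z(π) = 12: from z(0) = b we get b = 5, and a·π + 5 = 12 gives a = 7/π, so
    z(θ) = (7/π) θ + 5.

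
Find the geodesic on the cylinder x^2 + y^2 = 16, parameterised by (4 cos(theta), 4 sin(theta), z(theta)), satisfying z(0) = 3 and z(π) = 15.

Parameterise the cylinder of radius R = 4 as
    r(θ) = (4 cos θ, 4 sin θ, z(θ)).
The arc-length element is
    ds = sqrt(16 + (dz/dθ)^2) dθ,
so the Lagrangian is L = sqrt(16 + z'^2).
L depends on z' only, not on z or θ, so ∂L/∂z = 0 and
    ∂L/∂z' = z' / sqrt(16 + z'^2).
The Euler-Lagrange equation gives
    d/dθ( z' / sqrt(16 + z'^2) ) = 0,
so z' is constant. Integrating once:
    z(θ) = a θ + b,
a helix on the cylinder (a straight line when the cylinder is unrolled). The constants a, b are determined by the endpoint conditions.
With endpoint conditions z(0) = 3 and z(π) = 15: from z(0) = b we get b = 3, and a·π + 3 = 15 gives a = 12/π, so
    z(θ) = (12/π) θ + 3.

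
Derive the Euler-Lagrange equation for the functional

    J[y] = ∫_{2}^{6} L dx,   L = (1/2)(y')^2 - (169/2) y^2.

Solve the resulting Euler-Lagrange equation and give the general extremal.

The Lagrangian is L = (1/2)(y')^2 - (169/2) y^2.
∂L/∂y = -169y.
∂L/∂y' = y'.
The Euler-Lagrange equation d/dx(∂L/∂y') − ∂L/∂y = 0 becomes:
    y'' + 169 y = 0
General solution: y(x) = A sin(13x) + B cos(13x), where A and B are arbitrary constants fixed by the endpoint conditions.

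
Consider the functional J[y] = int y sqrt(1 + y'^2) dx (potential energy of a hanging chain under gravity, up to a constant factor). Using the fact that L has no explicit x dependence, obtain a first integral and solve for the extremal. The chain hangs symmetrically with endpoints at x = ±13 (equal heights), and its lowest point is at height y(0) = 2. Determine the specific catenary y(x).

The Lagrangian L(y, y') = y sqrt(1 + y'^2) has no explicit x dependence, so the Beltrami identity applies:
    L − y' ∂L/∂y' = C.
Compute ∂L/∂y' = y · y' / sqrt(1 + y'^2). Then
    L − y' ∂L/∂y'
    = y sqrt(1 + y'^2) − y · y'^2 / sqrt(1 + y'^2)
    = y (1 + y'^2 − y'^2) / sqrt(1 + y'^2)
    = y / sqrt(1 + y'^2) = C.
Squaring gives y^2 = C^2 (1 + y'^2), i.e.
    y'^2 = y^2 / C^2 − 1.
Separating variables,
    dy / sqrt(y^2 − C^2) = dx / C,
and integrating gives arccosh(y / C) = (x − a)/C, so
    y(x) = C cosh((x − a)/C),
the catenary. The constants C and a are fixed by the two endpoint conditions (and, for the hanging-chain problem, the length constraint selects C).
Now fit the given data. The endpoints x = ±13 are symmetric at equal height, so the catenary is even about its minimum: a = 0 and y(x) = C cosh(x/C). The lowest point is y(0) = C cosh(0) = C, and we are told y(0) = 2, so C = 2. Therefore
    y(x) = 2 cosh(x/2),
and at the endpoints
    y(±13) = 2 cosh(13/2).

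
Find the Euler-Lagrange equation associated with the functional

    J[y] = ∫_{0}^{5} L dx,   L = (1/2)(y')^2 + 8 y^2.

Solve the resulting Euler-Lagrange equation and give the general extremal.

The Lagrangian is L = (1/2)(y')^2 + 8 y^2.
∂L/∂y = 16y.
∂L/∂y' = y'.
The Euler-Lagrange equation d/dx(∂L/∂y') − ∂L/∂y = 0 becomes:
    y'' - 16 y = 0
General solution: y(x) = A e^(4x) + B e^(-4x), where A and B are arbitrary constants fixed by the endpoint conditions.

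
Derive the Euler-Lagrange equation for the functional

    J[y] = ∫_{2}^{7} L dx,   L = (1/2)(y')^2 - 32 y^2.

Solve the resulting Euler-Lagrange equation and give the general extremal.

The Lagrangian is L = (1/2)(y')^2 - 32 y^2.
∂L/∂y = -64y.
∂L/∂y' = y'.
The Euler-Lagrange equation d/dx(∂L/∂y') − ∂L/∂y = 0 becomes:
    y'' + 64 y = 0
General solution: y(x) = A sin(8x) + B cos(8x), where A and B are arbitrary constants fixed by the endpoint conditions.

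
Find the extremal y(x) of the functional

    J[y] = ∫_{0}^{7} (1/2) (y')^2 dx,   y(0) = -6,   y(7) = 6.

The Lagrangian is L = (1/2) (y')^2.
Compute ∂L/∂y = 0, ∂L/∂y' = y'.
The Euler-Lagrange equation d/dx(∂L/∂y') − ∂L/∂y = 0 reduces to
    y'' = 0.
Its general solution is
    y(x) = A x + B,
with A, B fixed by the endpoint conditions.
Applying the endpoint conditions y(0) = -6 and y(7) = 6: solve A·0 + B = -6 and A·7 + B = 6. Subtracting gives A(7 − 0) = 6 − -6, so A = 12/7, and B = -6 − A·0 = -6. Therefore
    y(x) = (12/7) x - 6.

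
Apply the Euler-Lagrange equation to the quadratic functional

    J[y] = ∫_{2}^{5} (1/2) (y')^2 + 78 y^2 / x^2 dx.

The Lagrangian is L = (1/2) (y')^2 + 78 y^2 / x^2.
Compute ∂L/∂y = 156y/x^2, ∂L/∂y' = y'.
The Euler-Lagrange equation d/dx(∂L/∂y') − ∂L/∂y = 0 reduces to
    y'' − 156/x^2 · y = 0  (x > 0).
Its general solution is
    y(x) = A x^13 + B x^(-12),
with A, B fixed by the endpoint conditions.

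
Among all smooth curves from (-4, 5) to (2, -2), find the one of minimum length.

Arc-length functional: J[y] = ∫ sqrt(1 + (y')^2) dx.
Lagrangian L = sqrt(1 + (y')^2) has no explicit y dependence, so ∂L/∂y = 0 and the Euler-Lagrange equation gives
    d/dx( y' / sqrt(1 + (y')^2) ) = 0  ⇒  y' / sqrt(1 + (y')^2) = const.
Hence y' is constant, so y(x) is affine.
Fitting the endpoints (-4, 5) and (2, -2):
    slope m = ((-2) − 5) / (2 − (-4)) = -7/6,
    intercept c = 5 − m·(-4) = 1/3.
Extremal: y(x) = (-7/6) x + 1/3.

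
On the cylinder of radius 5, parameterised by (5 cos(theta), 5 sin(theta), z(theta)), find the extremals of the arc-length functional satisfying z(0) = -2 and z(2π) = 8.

Parameterise the cylinder of radius R = 5 as
    r(θ) = (5 cos θ, 5 sin θ, z(θ)).
The arc-length element is
    ds = sqrt(25 + (dz/dθ)^2) dθ,
so the Lagrangian is L = sqrt(25 + z'^2).
L depends on z' only, not on z or θ, so ∂L/∂z = 0 and
    ∂L/∂z' = z' / sqrt(25 + z'^2).
The Euler-Lagrange equation gives
    d/dθ( z' / sqrt(25 + z'^2) ) = 0,
so z' is constant. Integrating once:
    z(θ) = a θ + b,
a helix on the cylinder (a straight line when the cylinder is unrolled). The constants a, b are determined by the endpoint conditions.
With endpoint conditions z(0) = -2 and z(2π) = 8: from z(0) = b we get b = -2, and a·2π + -2 = 8 gives a = 5/π, so
    z(θ) = (5/π) θ − 2.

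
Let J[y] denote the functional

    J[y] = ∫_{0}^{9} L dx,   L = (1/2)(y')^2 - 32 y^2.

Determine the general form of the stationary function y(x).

The Lagrangian is L = (1/2)(y')^2 - 32 y^2.
∂L/∂y = -64y.
∂L/∂y' = y'.
The Euler-Lagrange equation d/dx(∂L/∂y') − ∂L/∂y = 0 becomes:
    y'' + 64 y = 0
General solution: y(x) = A sin(8x) + B cos(8x), where A and B are arbitrary constants fixed by the endpoint conditions.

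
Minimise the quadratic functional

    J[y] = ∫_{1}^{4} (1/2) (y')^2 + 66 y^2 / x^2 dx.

The Lagrangian is L = (1/2) (y')^2 + 66 y^2 / x^2.
Compute ∂L/∂y = 132y/x^2, ∂L/∂y' = y'.
The Euler-Lagrange equation d/dx(∂L/∂y') − ∂L/∂y = 0 reduces to
    y'' − 132/x^2 · y = 0  (x > 0).
Its general solution is
    y(x) = A x^12 + B x^(-11),
with A, B fixed by the endpoint conditions.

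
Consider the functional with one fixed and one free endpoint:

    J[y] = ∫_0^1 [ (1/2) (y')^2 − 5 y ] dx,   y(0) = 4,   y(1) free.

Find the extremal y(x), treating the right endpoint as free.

The Lagrangian L = (1/2) (y')^2 − 5 y gives
    ∂L/∂y = −5,   ∂L/∂y' = y'.
Euler-Lagrange: d/dx(y') − (−5) = 0, i.e. y'' + 5 = 0, so
    y(x) = −(5/2) x^2 + C1 x + C2.
Fixed left endpoint y(0) = 4 ⇒ C2 = 4.
The right endpoint x = 1 is free, so the natural (transversality) condition is ∂L/∂y' |_{x=1} = 0, i.e. y'(1) = 0.
Compute y'(x) = −5 x + C1, so y'(1) = −5 + C1 = 0 ⇒ C1 = 5.
Therefore the extremal is
    y(x) = −(5/2) x^2 + 5 x + 4.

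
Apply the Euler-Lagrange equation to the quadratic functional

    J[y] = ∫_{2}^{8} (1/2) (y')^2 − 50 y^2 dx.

The Lagrangian is L = (1/2) (y')^2 − 50 y^2.
Compute ∂L/∂y = -100y, ∂L/∂y' = y'.
The Euler-Lagrange equation d/dx(∂L/∂y') − ∂L/∂y = 0 reduces to
    y'' + 100 y = 0.
Its general solution is
    y(x) = A sin(10x) + B cos(10x),
with A, B fixed by the endpoint conditions.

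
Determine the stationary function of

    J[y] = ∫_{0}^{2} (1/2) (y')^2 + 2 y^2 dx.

The Lagrangian is L = (1/2) (y')^2 + 2 y^2.
Compute ∂L/∂y = 4y, ∂L/∂y' = y'.
The Euler-Lagrange equation d/dx(∂L/∂y') − ∂L/∂y = 0 reduces to
    y'' − 4 y = 0.
Its general solution is
    y(x) = A e^(2x) + B e^(−2x),
with A, B fixed by the endpoint conditions.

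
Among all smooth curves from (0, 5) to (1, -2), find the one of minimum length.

Arc-length functional: J[y] = ∫ sqrt(1 + (y')^2) dx.
Lagrangian L = sqrt(1 + (y')^2) has no explicit y dependence, so ∂L/∂y = 0 and the Euler-Lagrange equation gives
    d/dx( y' / sqrt(1 + (y')^2) ) = 0  ⇒  y' / sqrt(1 + (y')^2) = const.
Hence y' is constant, so y(x) is affine.
Fitting the endpoints (0, 5) and (1, -2):
    slope m = ((-2) − 5) / (1 − 0) = -7,
    intercept c = 5 − m·0 = 5.
Extremal: y(x) = -7 x + 5.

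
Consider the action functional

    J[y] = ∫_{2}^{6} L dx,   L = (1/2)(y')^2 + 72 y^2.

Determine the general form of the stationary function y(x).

The Lagrangian is L = (1/2)(y')^2 + 72 y^2.
∂L/∂y = 144y.
∂L/∂y' = y'.
The Euler-Lagrange equation d/dx(∂L/∂y') − ∂L/∂y = 0 becomes:
    y'' - 144 y = 0
General solution: y(x) = A e^(12x) + B e^(-12x), where A and B are arbitrary constants fixed by the endpoint conditions.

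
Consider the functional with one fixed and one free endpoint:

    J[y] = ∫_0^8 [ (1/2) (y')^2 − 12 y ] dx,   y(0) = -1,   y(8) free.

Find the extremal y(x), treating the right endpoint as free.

The Lagrangian L = (1/2) (y')^2 − 12 y gives
    ∂L/∂y = −12,   ∂L/∂y' = y'.
Euler-Lagrange: d/dx(y') − (−12) = 0, i.e. y'' + 12 = 0, so
    y(x) = −(12/2) x^2 + C1 x + C2.
Fixed left endpoint y(0) = -1 ⇒ C2 = -1.
The right endpoint x = 8 is free, so the natural (transversality) condition is ∂L/∂y' |_{x=8} = 0, i.e. y'(8) = 0.
Compute y'(x) = −12 x + C1, so y'(8) = −96 + C1 = 0 ⇒ C1 = 96.
Therefore the extremal is
    y(x) = −6 x^2 + 96 x − 1.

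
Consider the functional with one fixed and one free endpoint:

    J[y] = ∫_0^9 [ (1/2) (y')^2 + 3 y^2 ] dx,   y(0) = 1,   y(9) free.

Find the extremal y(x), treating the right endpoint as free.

The Lagrangian L = (1/2) (y')^2 + 3 y^2 gives
    ∂L/∂y = 6 y,   ∂L/∂y' = y'.
Euler-Lagrange: y'' − 6 y = 0.
With k = sqrt(6), the general solution is
    y(x) = A cosh(sqrt(6) x) + B sinh(sqrt(6) x).
Fixed left endpoint y(0) = 1 ⇒ A = 1.
The right endpoint x = 9 is free, so the natural (transversality) condition is ∂L/∂y' |_{x=9} = 0, i.e. y'(9) = 0.
Compute y'(x) = A k sinh(k x) + B k cosh(k x), so
    y'(9) = A k sinh(k·9) + B k cosh(k·9) = 0
    ⇒ B = −A tanh(k·9) = − tanh(sqrt(6)·9).
Therefore the extremal is
    y(x) = cosh(sqrt(6) x) − tanh(sqrt(6)·9) sinh(sqrt(6) x).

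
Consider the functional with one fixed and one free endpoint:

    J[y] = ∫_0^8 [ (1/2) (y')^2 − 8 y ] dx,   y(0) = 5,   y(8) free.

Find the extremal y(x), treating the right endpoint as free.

The Lagrangian L = (1/2) (y')^2 − 8 y gives
    ∂L/∂y = −8,   ∂L/∂y' = y'.
Euler-Lagrange: d/dx(y') − (−8) = 0, i.e. y'' + 8 = 0, so
    y(x) = −(8/2) x^2 + C1 x + C2.
Fixed left endpoint y(0) = 5 ⇒ C2 = 5.
The right endpoint x = 8 is free, so the natural (transversality) condition is ∂L/∂y' |_{x=8} = 0, i.e. y'(8) = 0.
Compute y'(x) = −8 x + C1, so y'(8) = −64 + C1 = 0 ⇒ C1 = 64.
Therefore the extremal is
    y(x) = −4 x^2 + 64 x + 5.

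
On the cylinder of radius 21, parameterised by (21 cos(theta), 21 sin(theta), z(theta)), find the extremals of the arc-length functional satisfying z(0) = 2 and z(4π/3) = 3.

Parameterise the cylinder of radius R = 21 as
    r(θ) = (21 cos θ, 21 sin θ, z(θ)).
The arc-length element is
    ds = sqrt(441 + (dz/dθ)^2) dθ,
so the Lagrangian is L = sqrt(441 + z'^2).
L depends on z' only, not on z or θ, so ∂L/∂z = 0 and
    ∂L/∂z' = z' / sqrt(441 + z'^2).
The Euler-Lagrange equation gives
    d/dθ( z' / sqrt(441 + z'^2) ) = 0,
so z' is constant. Integrating once:
    z(θ) = a θ + b,
a helix on the cylinder (a straight line when the cylinder is unrolled). The constants a, b are determined by the endpoint conditions.
With endpoint conditions z(0) = 2 and z(4π/3) = 3: from z(0) = b we get b = 2, and a·4π/3 + 2 = 3 gives a = 3/(4π), so
    z(θ) = (3/(4π)) θ + 2.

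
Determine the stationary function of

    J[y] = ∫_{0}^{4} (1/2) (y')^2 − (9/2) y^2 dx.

The Lagrangian is L = (1/2) (y')^2 − (9/2) y^2.
Compute ∂L/∂y = -9y, ∂L/∂y' = y'.
The Euler-Lagrange equation d/dx(∂L/∂y') − ∂L/∂y = 0 reduces to
    y'' + 9 y = 0.
Its general solution is
    y(x) = A sin(3x) + B cos(3x),
with A, B fixed by the endpoint conditions.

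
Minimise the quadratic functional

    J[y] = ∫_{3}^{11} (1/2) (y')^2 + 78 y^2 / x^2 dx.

The Lagrangian is L = (1/2) (y')^2 + 78 y^2 / x^2.
Compute ∂L/∂y = 156y/x^2, ∂L/∂y' = y'.
The Euler-Lagrange equation d/dx(∂L/∂y') − ∂L/∂y = 0 reduces to
    y'' − 156/x^2 · y = 0  (x > 0).
Its general solution is
    y(x) = A x^13 + B x^(-12),
with A, B fixed by the endpoint conditions.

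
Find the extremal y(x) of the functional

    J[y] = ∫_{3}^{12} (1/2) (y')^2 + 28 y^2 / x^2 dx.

The Lagrangian is L = (1/2) (y')^2 + 28 y^2 / x^2.
Compute ∂L/∂y = 56y/x^2, ∂L/∂y' = y'.
The Euler-Lagrange equation d/dx(∂L/∂y') − ∂L/∂y = 0 reduces to
    y'' − 56/x^2 · y = 0  (x > 0).
Its general solution is
    y(x) = A x^8 + B x^(-7),
with A, B fixed by the endpoint conditions.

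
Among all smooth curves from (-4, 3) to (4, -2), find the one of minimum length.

Arc-length functional: J[y] = ∫ sqrt(1 + (y')^2) dx.
Lagrangian L = sqrt(1 + (y')^2) has no explicit y dependence, so ∂L/∂y = 0 and the Euler-Lagrange equation gives
    d/dx( y' / sqrt(1 + (y')^2) ) = 0  ⇒  y' / sqrt(1 + (y')^2) = const.
Hence y' is constant, so y(x) is affine.
Fitting the endpoints (-4, 3) and (4, -2):
    slope m = ((-2) − 3) / (4 − (-4)) = -5/8,
    intercept c = 3 − m·(-4) = 1/2.
Extremal: y(x) = (-5/8) x + 1/2.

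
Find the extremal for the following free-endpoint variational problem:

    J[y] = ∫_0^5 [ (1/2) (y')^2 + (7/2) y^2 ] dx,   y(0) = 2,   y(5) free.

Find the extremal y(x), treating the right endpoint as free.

The Lagrangian L = (1/2) (y')^2 + (7/2) y^2 gives
    ∂L/∂y = 7 y,   ∂L/∂y' = y'.
Euler-Lagrange: y'' − 7 y = 0.
With k = sqrt(7), the general solution is
    y(x) = A cosh(sqrt(7) x) + B sinh(sqrt(7) x).
Fixed left endpoint y(0) = 2 ⇒ A = 2.
The right endpoint x = 5 is free, so the natural (transversality) condition is ∂L/∂y' |_{x=5} = 0, i.e. y'(5) = 0.
Compute y'(x) = A k sinh(k x) + B k cosh(k x), so
    y'(5) = A k sinh(k·5) + B k cosh(k·5) = 0
    ⇒ B = −A tanh(k·5) = − 2 tanh(sqrt(7)·5).
Therefore the extremal is
    y(x) = 2 cosh(sqrt(7) x) − 2 tanh(sqrt(7)·5) sinh(sqrt(7) x).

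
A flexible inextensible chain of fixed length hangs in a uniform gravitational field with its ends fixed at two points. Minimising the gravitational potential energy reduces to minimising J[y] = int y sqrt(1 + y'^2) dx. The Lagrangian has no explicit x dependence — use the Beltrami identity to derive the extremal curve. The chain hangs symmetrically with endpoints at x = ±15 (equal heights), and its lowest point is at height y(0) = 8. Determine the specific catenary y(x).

The Lagrangian L(y, y') = y sqrt(1 + y'^2) has no explicit x dependence, so the Beltrami identity applies:
    L − y' ∂L/∂y' = C.
Compute ∂L/∂y' = y · y' / sqrt(1 + y'^2). Then
    L − y' ∂L/∂y'
    = y sqrt(1 + y'^2) − y · y'^2 / sqrt(1 + y'^2)
    = y (1 + y'^2 − y'^2) / sqrt(1 + y'^2)
    = y / sqrt(1 + y'^2) = C.
Squaring gives y^2 = C^2 (1 + y'^2), i.e.
    y'^2 = y^2 / C^2 − 1.
Separating variables,
    dy / sqrt(y^2 − C^2) = dx / C,
and integrating gives arccosh(y / C) = (x − a)/C, so
    y(x) = C cosh((x − a)/C),
the catenary. The constants C and a are fixed by the two endpoint conditions (and, for the hanging-chain problem, the length constraint selects C).
Now fit the given data. The endpoints x = ±15 are symmetric at equal height, so the catenary is even about its minimum: a = 0 and y(x) = C cosh(x/C). The lowest point is y(0) = C cosh(0) = C, and we are told y(0) = 8, so C = 8. Therefore
    y(x) = 8 cosh(x/8),
and at the endpoints
    y(±15) = 8 cosh(15/8).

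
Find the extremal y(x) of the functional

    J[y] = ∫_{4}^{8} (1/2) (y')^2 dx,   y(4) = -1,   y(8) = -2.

The Lagrangian is L = (1/2) (y')^2.
Compute ∂L/∂y = 0, ∂L/∂y' = y'.
The Euler-Lagrange equation d/dx(∂L/∂y') − ∂L/∂y = 0 reduces to
    y'' = 0.
Its general solution is
    y(x) = A x + B,
with A, B fixed by the endpoint conditions.
Applying the endpoint conditions y(4) = -1 and y(8) = -2: solve A·4 + B = -1 and A·8 + B = -2. Subtracting gives A(8 − 4) = -2 − -1, so A = -1/4, and B = -1 − A·4 = 0. Therefore
    y(x) = (-1/4) x.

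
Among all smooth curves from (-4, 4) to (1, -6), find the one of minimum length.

Arc-length functional: J[y] = ∫ sqrt(1 + (y')^2) dx.
Lagrangian L = sqrt(1 + (y')^2) has no explicit y dependence, so ∂L/∂y = 0 and the Euler-Lagrange equation gives
    d/dx( y' / sqrt(1 + (y')^2) ) = 0  ⇒  y' / sqrt(1 + (y')^2) = const.
Hence y' is constant, so y(x) is affine.
Fitting the endpoints (-4, 4) and (1, -6):
    slope m = ((-6) − 4) / (1 − (-4)) = -2,
    intercept c = 4 − m·(-4) = -4.
Extremal: y(x) = -2 x - 4.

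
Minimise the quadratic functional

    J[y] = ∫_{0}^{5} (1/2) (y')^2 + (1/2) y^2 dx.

The Lagrangian is L = (1/2) (y')^2 + (1/2) y^2.
Compute ∂L/∂y = y, ∂L/∂y' = y'.
The Euler-Lagrange equation d/dx(∂L/∂y') − ∂L/∂y = 0 reduces to
    y'' − y = 0.
Its general solution is
    y(x) = A e^x + B e^(−x),
with A, B fixed by the endpoint conditions.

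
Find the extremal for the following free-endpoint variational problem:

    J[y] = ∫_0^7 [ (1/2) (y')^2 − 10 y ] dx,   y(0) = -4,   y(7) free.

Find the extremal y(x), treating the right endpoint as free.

The Lagrangian L = (1/2) (y')^2 − 10 y gives
    ∂L/∂y = −10,   ∂L/∂y' = y'.
Euler-Lagrange: d/dx(y') − (−10) = 0, i.e. y'' + 10 = 0, so
    y(x) = −(10/2) x^2 + C1 x + C2.
Fixed left endpoint y(0) = -4 ⇒ C2 = -4.
The right endpoint x = 7 is free, so the natural (transversality) condition is ∂L/∂y' |_{x=7} = 0, i.e. y'(7) = 0.
Compute y'(x) = −10 x + C1, so y'(7) = −70 + C1 = 0 ⇒ C1 = 70.
Therefore the extremal is
    y(x) = −5 x^2 + 70 x − 4.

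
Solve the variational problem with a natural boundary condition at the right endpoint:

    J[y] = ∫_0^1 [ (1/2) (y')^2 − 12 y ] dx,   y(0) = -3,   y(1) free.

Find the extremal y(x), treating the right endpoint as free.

The Lagrangian L = (1/2) (y')^2 − 12 y gives
    ∂L/∂y = −12,   ∂L/∂y' = y'.
Euler-Lagrange: d/dx(y') − (−12) = 0, i.e. y'' + 12 = 0, so
    y(x) = −(12/2) x^2 + C1 x + C2.
Fixed left endpoint y(0) = -3 ⇒ C2 = -3.
The right endpoint x = 1 is free, so the natural (transversality) condition is ∂L/∂y' |_{x=1} = 0, i.e. y'(1) = 0.
Compute y'(x) = −12 x + C1, so y'(1) = −12 + C1 = 0 ⇒ C1 = 12.
Therefore the extremal is
    y(x) = −6 x^2 + 12 x − 3.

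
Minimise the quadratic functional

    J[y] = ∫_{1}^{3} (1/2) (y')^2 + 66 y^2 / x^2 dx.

The Lagrangian is L = (1/2) (y')^2 + 66 y^2 / x^2.
Compute ∂L/∂y = 132y/x^2, ∂L/∂y' = y'.
The Euler-Lagrange equation d/dx(∂L/∂y') − ∂L/∂y = 0 reduces to
    y'' − 132/x^2 · y = 0  (x > 0).
Its general solution is
    y(x) = A x^12 + B x^(-11),
with A, B fixed by the endpoint conditions.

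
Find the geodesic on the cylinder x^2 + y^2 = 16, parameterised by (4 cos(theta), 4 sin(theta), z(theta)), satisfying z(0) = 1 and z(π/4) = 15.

Parameterise the cylinder of radius R = 4 as
    r(θ) = (4 cos θ, 4 sin θ, z(θ)).
The arc-length element is
    ds = sqrt(16 + (dz/dθ)^2) dθ,
so the Lagrangian is L = sqrt(16 + z'^2).
L depends on z' only, not on z or θ, so ∂L/∂z = 0 and
    ∂L/∂z' = z' / sqrt(16 + z'^2).
The Euler-Lagrange equation gives
    d/dθ( z' / sqrt(16 + z'^2) ) = 0,
so z' is constant. Integrating once:
    z(θ) = a θ + b,
a helix on the cylinder (a straight line when the cylinder is unrolled). The constants a, b are determined by the endpoint conditions.
With endpoint conditions z(0) = 1 and z(π/4) = 15: from z(0) = b we get b = 1, and a·π/4 + 1 = 15 gives a = 56/π, so
    z(θ) = (56/π) θ + 1.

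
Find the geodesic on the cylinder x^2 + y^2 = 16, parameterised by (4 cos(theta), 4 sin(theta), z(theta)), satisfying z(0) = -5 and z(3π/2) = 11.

Parameterise the cylinder of radius R = 4 as
    r(θ) = (4 cos θ, 4 sin θ, z(θ)).
The arc-length element is
    ds = sqrt(16 + (dz/dθ)^2) dθ,
so the Lagrangian is L = sqrt(16 + z'^2).
L depends on z' only, not on z or θ, so ∂L/∂z = 0 and
    ∂L/∂z' = z' / sqrt(16 + z'^2).
The Euler-Lagrange equation gives
    d/dθ( z' / sqrt(16 + z'^2) ) = 0,
so z' is constant. Integrating once:
    z(θ) = a θ + b,
a helix on the cylinder (a straight line when the cylinder is unrolled). The constants a, b are determined by the endpoint conditions.
With endpoint conditions z(0) = -5 and z(3π/2) = 11: from z(0) = b we get b = -5, and a·3π/2 + -5 = 11 gives a = 32/(3π), so
    z(θ) = (32/(3π)) θ − 5.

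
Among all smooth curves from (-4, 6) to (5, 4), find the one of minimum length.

Arc-length functional: J[y] = ∫ sqrt(1 + (y')^2) dx.
Lagrangian L = sqrt(1 + (y')^2) has no explicit y dependence, so ∂L/∂y = 0 and the Euler-Lagrange equation gives
    d/dx( y' / sqrt(1 + (y')^2) ) = 0  ⇒  y' / sqrt(1 + (y')^2) = const.
Hence y' is constant, so y(x) is affine.
Fitting the endpoints (-4, 6) and (5, 4):
    slope m = (4 − 6) / (5 − (-4)) = -2/9,
    intercept c = 6 − m·(-4) = 46/9.
Extremal: y(x) = (-2/9) x + 46/9.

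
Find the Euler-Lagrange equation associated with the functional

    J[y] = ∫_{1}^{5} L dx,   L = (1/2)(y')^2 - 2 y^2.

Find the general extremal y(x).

The Lagrangian is L = (1/2)(y')^2 - 2 y^2.
∂L/∂y = -4y.
∂L/∂y' = y'.
The Euler-Lagrange equation d/dx(∂L/∂y') − ∂L/∂y = 0 becomes:
    y'' + 4 y = 0
General solution: y(x) = A sin(2x) + B cos(2x), where A and B are arbitrary constants fixed by the endpoint conditions.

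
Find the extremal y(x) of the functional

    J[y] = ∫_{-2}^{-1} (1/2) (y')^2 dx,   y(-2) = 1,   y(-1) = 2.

The Lagrangian is L = (1/2) (y')^2.
Compute ∂L/∂y = 0, ∂L/∂y' = y'.
The Euler-Lagrange equation d/dx(∂L/∂y') − ∂L/∂y = 0 reduces to
    y'' = 0.
Its general solution is
    y(x) = A x + B,
with A, B fixed by the endpoint conditions.
Applying the endpoint conditions y(-2) = 1 and y(-1) = 2: solve A·-2 + B = 1 and A·-1 + B = 2. Subtracting gives A(-1 − -2) = 2 − 1, so A = 1, and B = 1 − A·-2 = 3. Therefore
    y(x) = x + 3.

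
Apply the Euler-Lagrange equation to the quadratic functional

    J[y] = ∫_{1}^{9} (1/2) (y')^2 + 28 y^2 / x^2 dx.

The Lagrangian is L = (1/2) (y')^2 + 28 y^2 / x^2.
Compute ∂L/∂y = 56y/x^2, ∂L/∂y' = y'.
The Euler-Lagrange equation d/dx(∂L/∂y') − ∂L/∂y = 0 reduces to
    y'' − 56/x^2 · y = 0  (x > 0).
Its general solution is
    y(x) = A x^8 + B x^(-7),
with A, B fixed by the endpoint conditions.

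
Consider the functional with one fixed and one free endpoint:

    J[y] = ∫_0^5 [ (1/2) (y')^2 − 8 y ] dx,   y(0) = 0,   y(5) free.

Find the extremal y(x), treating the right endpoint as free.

The Lagrangian L = (1/2) (y')^2 − 8 y gives
    ∂L/∂y = −8,   ∂L/∂y' = y'.
Euler-Lagrange: d/dx(y') − (−8) = 0, i.e. y'' + 8 = 0, so
    y(x) = −(8/2) x^2 + C1 x + C2.
Fixed left endpoint y(0) = 0 ⇒ C2 = 0.
The right endpoint x = 5 is free, so the natural (transversality) condition is ∂L/∂y' |_{x=5} = 0, i.e. y'(5) = 0.
Compute y'(x) = −8 x + C1, so y'(5) = −40 + C1 = 0 ⇒ C1 = 40.
Therefore the extremal is
    y(x) = −4 x^2 + 40 x.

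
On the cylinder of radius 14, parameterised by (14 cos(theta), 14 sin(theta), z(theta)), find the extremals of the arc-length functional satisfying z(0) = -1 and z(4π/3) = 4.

Parameterise the cylinder of radius R = 14 as
    r(θ) = (14 cos θ, 14 sin θ, z(θ)).
The arc-length element is
    ds = sqrt(196 + (dz/dθ)^2) dθ,
so the Lagrangian is L = sqrt(196 + z'^2).
L depends on z' only, not on z or θ, so ∂L/∂z = 0 and
    ∂L/∂z' = z' / sqrt(196 + z'^2).
The Euler-Lagrange equation gives
    d/dθ( z' / sqrt(196 + z'^2) ) = 0,
so z' is constant. Integrating once:
    z(θ) = a θ + b,
a helix on the cylinder (a straight line when the cylinder is unrolled). The constants a, b are determined by the endpoint conditions.
With endpoint conditions z(0) = -1 and z(4π/3) = 4: from z(0) = b we get b = -1, and a·4π/3 + -1 = 4 gives a = 15/(4π), so
    z(θ) = (15/(4π)) θ − 1.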